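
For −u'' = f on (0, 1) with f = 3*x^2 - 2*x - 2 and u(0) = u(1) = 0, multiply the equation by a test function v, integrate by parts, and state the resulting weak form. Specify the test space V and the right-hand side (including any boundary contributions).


V = H^1_0(0, 1) (so v(0) = v(1) = 0); weak form: ∫_0^1 u'v' dx = ∫_0^1 (3*x^2 - 2*x - 2) v dx for all v ∈ V.

Multiply both sides by a test function v and integrate from 0 to 1:
  ∫_0^1 −u''(x) v(x) dx = ∫_0^1 f(x) v(x) dx.
Integrate the LHS by parts once:
  ∫_0^1 −u'' v dx = −[u'(x) v(x)]_0^1 + ∫_0^1 u'(x) v'(x) dx.
Thus ∫_0^1 u'(x) v'(x) dx = ∫_0^1 f(x) v(x) dx + [u'(x) v(x)]_0^1.
Choose V so that boundary terms are either known or forced to vanish.
u is Dirichlet: u(0) = u(1) = 0. Let V = H^1_0(0, 1); then v(0) = v(1) = 0, and [u' v]_0^1 = 0.
Weak formulation: find u (satisfying any essential BC) such that ∫_0^1 u'(x) v'(x) dx = ∫_0^1 f v dx for all v ∈ V.
Substituting f(x) = 3*x^2 - 2*x - 2, the right-hand side is ∫_0^1 (3*x^2 - 2*x - 2) v dx.


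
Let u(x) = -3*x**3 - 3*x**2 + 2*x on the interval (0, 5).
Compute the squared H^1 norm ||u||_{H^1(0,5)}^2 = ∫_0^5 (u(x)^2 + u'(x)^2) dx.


||u||_{H^1}^2 = 4430120/21

The H^1 norm (squared) on an interval (0, L) is
  ||u||_{H^1}^2 = ∫_0^L u(x)^2 dx + ∫_0^L u'(x)^2 dx.
Compute u'(x) = -9*x**2 - 6*x + 2.
Then u(x)^2 = 9*x**6 + 18*x**5 - 3*x**4 - 12*x**3 + 4*x**2 and u'(x)^2 = 81*x**4 + 108*x**3 - 24*x + 4.
Integrate each monomial from 0 to 5 using ∫_0^5 c·x^n dx = c·5^(n+1)/(n+1):
  ∫_0^5 u(x)^2 dx = ∫_0^5 (9*x^6 + 18*x^5 - 3*x^4 - 12*x^3 + 4*x^2) dx. Term by term:
    ∫_0^5 9*x^6 dx = 703125/7;  ∫_0^5 18*x^5 dx = 46875;  ∫_0^5 -3*x^4 dx = -1875;
    ∫_0^5 -12*x^3 dx = -1875;  ∫_0^5 4*x^2 dx = 500/3.
  Sum: 703125/7 + 46875 − 1875 − 1875 + 500/3 = 3018500/21.
  ∫_0^5 u'(x)^2 dx = ∫_0^5 (81*x^4 + 108*x^3 - 24*x + 4) dx. Term by term:
    ∫_0^5 81*x^4 dx = 50625;  ∫_0^5 108*x^3 dx = 16875;  ∫_0^5 -24*x dx = -300;
    ∫_0^5 4 dx = 20.
  Sum: 50625 + 16875 − 300 + 20 = 67220.
Adding: ||u||_{H^1}^2 = 3018500/21 + 67220 = 4430120/21.


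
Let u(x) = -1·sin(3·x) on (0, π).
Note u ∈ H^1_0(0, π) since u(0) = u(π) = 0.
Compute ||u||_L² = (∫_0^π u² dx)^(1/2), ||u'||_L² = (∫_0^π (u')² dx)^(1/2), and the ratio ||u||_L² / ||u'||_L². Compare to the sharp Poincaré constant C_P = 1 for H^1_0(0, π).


||u||_L² / ||u'||_L² = 1/3 < C_P = 1.

u(x) = -1·sin(3·x), so u'(x) = -3*cos(3*x).
Writing u(x) = A·sin(kπx/L) with A = -1 and k = 3, use ∫_0^L sin²(kπx/L) dx = L/2 and ∫_0^L cos²(kπx/L) dx = L/2.
u² = 1·sin²(3·x) and (u')² = 9·cos²(3·x), and each of sin², cos² integrates to L/2 = π/2 over (0, π).
∫_0^π u² dx = π/2, so ||u||_L² = sqrt(2)*sqrt(π)/2.
∫_0^π (u')² dx = 9*π/2, so ||u'||_L² = 3*sqrt(2)*sqrt(π)/2.
Ratio ||u||_L² / ||u'||_L² = 1/3.
Sharp Poincaré constant on H^1_0(0, π) is C_P = L/π = 1, achieved by sin(x).
This is the k = 3 harmonic; the ratio L/(kπ) is strictly less than C_P = L/π, consistent with the sharp inequality ||u||_L² ≤ C_P ||u'||_L².


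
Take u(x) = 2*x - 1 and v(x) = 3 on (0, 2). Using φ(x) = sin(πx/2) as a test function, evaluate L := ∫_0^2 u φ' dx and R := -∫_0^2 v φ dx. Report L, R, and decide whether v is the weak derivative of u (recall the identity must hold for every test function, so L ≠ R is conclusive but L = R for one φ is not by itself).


LHS = -8/π, RHS = -12/π. No, v is not the weak derivative of u.

u(x) = 2*x - 1, classical derivative u'(x) = 2.
φ(x) = sin(πx/2), so φ'(x) = π*cos(π*x/2)/2.
Note φ(0) = φ(2) = 0, so the boundary term u·φ vanishes.
LHS = ∫_0^2 u(x) φ'(x) dx = ∫_0^2 (π*x*cos(π*x/2) - π*cos(π*x/2)/2) dx. Term by term:
  ∫_0^2 -π*cos(π*x/2)/2 dx = 0;  ∫_0^2 π*x*cos(π*x/2) dx = -8/π.
Sum: 0 − 8/π = -8/π.
So LHS = -8/π.
∫_0^2 v(x) φ(x) dx = ∫_0^2 (3*sin(π*x/2)) dx. Term by term:
  ∫_0^2 3*sin(π*x/2) dx = 12/π.
So RHS = -∫_0^2 v(x) φ(x) dx = -12/π.
LHS − RHS = 4/π ≠ 0, so the identity fails.
(For a valid weak derivative the identity must hold for EVERY test function, in particular this one. The failure shows v is NOT the weak derivative of u.)
Correct weak derivative would be u'(x) = 2.


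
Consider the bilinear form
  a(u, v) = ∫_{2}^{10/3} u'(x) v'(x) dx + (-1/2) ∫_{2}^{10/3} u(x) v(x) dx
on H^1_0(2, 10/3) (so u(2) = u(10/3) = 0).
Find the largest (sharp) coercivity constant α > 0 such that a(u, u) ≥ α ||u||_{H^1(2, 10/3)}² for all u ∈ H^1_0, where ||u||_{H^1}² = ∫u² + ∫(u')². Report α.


α = (-8 + 9*π^2)/(16 + 9*π^2)

Coercivity of a(·,·) on H^1_0(2, 10/3) means a(u, u) ≥ α ||u||_{H^1}² for every u ∈ H^1_0.
The interval has length L = 4/3, and Poincaré/coercivity depend only on L. Here a(u, u) = ∫(u')² + (-1/2)·∫u².
Here c = -1/2 < 0 with |c| < (π/L)² = 9*π^2/16, so coercivity still holds. The condition a(u,u) ≥ α||u||_{H^1}² reads (1−α)∫(u')² ≥ (α−c)∫u². Any admissible α is ≤ 1 (rapidly oscillating u have ∫u²/∫(u')² → 0), and α = 1 would force 0 ≥ (1−c)∫u², impossible since c < 1; so 1−α > 0. By the sharp Poincaré inequality on H^1_0 of an interval of length L, ∫(u')² ≥ (π/L)²∫u² with equality for the first sine mode sin(π(x−x₀)/L) (x₀ the left endpoint), so the inequality holds for all u iff (1−α)(π/L)² ≥ α − c, i.e. α ≤ ((π/L)² + c)/((π/L)² + 1) = (1 + c(L/π)²)/(1 + (L/π)²). (Direct route, valid since c ≤ 0: Poincaré gives c∫u² ≥ c(L/π)²∫(u')², so a(u,u) ≥ (1 + c(L/π)²)∫(u')², while ||u||_{H^1}² ≤ (1 + (L/π)²)∫(u')²; dividing yields the same α.) With (π/L)² = 9*π^2/16 and c = -1/2, the largest admissible constant is α = ((π/L)² + c)/((π/L)² + 1).
Simplifying, α = (-8 + 9*π^2)/(16 + 9*π^2).


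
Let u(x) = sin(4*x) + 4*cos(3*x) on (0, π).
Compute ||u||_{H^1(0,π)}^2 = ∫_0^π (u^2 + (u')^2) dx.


||u||_{H^1(0,π)}^2 = 640/7 + 177*π/2

u'(x) = -12*sin(3*x) + 4*cos(4*x).
Expand u² and (u')² and integrate term by term on (0, π), using: for integers n ≥ 1, ∫_0^π sin²(nx) dx = ∫_0^π cos²(nx) dx = π/2; for n ≠ n', ∫_0^π sin(nx)sin(n'x) dx = ∫_0^π cos(nx)cos(n'x) dx = 0; and by product-to-sum, ∫_0^π sin(nx)cos(n'x) dx = ½∫_0^π [sin((n+n')x) + sin((n−n')x)] dx, which is 0 when n+n' is even and 2n/(n²−n'²) when n+n' is odd (it need not vanish on (0, π)).
  u² squared terms: (4)²·∫cos(3x)² dx = 16·π/2 = 8*π;  (1)²·∫sin(4x)² dx = 1·π/2 = π/2.
  u² cross terms: 2·(4)·(1)·∫cos(3x)·sin(4x) dx = 8·(8/7) = 64/7.
  So ∫_0^π u² dx = 8*π + π/2 + 64/7 = 64/7 + 17*π/2.
  (u')² squared terms: (-12)²·∫sin(3x)² dx = 144·π/2 = 72*π;  (4)²·∫cos(4x)² dx = 16·π/2 = 8*π.
  (u')² cross terms: 2·(-12)·(4)·∫sin(3x)·cos(4x) dx = -96·(-6/7) = 576/7.
  So ∫_0^π (u')² dx = 72*π + 8*π + 576/7 = 576/7 + 80*π.
||u||_{H^1}^2 = (64/7 + 17*π/2) + (576/7 + 80*π) = 640/7 + 177*π/2.


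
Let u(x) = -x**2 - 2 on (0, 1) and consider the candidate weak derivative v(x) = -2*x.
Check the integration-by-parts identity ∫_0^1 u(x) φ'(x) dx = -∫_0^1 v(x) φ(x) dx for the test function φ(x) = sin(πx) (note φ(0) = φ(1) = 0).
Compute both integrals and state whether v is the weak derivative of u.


LHS = 2/π, RHS = 2/π. Yes, v = u' weakly.

u(x) = -x**2 - 2, classical derivative u'(x) = -2*x.
φ(x) = sin(πx), so φ'(x) = π*cos(π*x).
Note φ(0) = φ(1) = 0, so the boundary term u·φ vanishes.
LHS = ∫_0^1 u(x) φ'(x) dx = ∫_0^1 (-π*x^2*cos(π*x) - 2*π*cos(π*x)) dx. Term by term:
  ∫_0^1 -2*π*cos(π*x) dx = 0;  ∫_0^1 -π*x^2*cos(π*x) dx = 2/π.
Sum: 0 + 2/π = 2/π.
So LHS = 2/π.
∫_0^1 v(x) φ(x) dx = ∫_0^1 (-2*x*sin(π*x)) dx. Term by term:
  ∫_0^1 -2*x*sin(π*x) dx = -2/π.
So RHS = -∫_0^1 v(x) φ(x) dx = 2/π.
LHS = RHS, so the identity holds for this test φ.
Moreover u is smooth here and v(x) = u'(x) = -2*x pointwise, so the identity holds for every test function. Hence v is the weak derivative of u.


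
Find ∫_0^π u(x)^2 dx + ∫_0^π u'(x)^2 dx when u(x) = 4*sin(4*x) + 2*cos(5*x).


||u||_{H^1(0,π)}^2 = -3328/9 + 188*π

u'(x) = -10*sin(5*x) + 16*cos(4*x).
Expand u² and (u')² and integrate term by term on (0, π), using: for integers n ≥ 1, ∫_0^π sin²(nx) dx = ∫_0^π cos²(nx) dx = π/2; for n ≠ n', ∫_0^π sin(nx)sin(n'x) dx = ∫_0^π cos(nx)cos(n'x) dx = 0; and by product-to-sum, ∫_0^π sin(nx)cos(n'x) dx = ½∫_0^π [sin((n+n')x) + sin((n−n')x)] dx, which is 0 when n+n' is even and 2n/(n²−n'²) when n+n' is odd (it need not vanish on (0, π)).
  u² squared terms: (2)²·∫cos(5x)² dx = 4·π/2 = 2*π;  (4)²·∫sin(4x)² dx = 16·π/2 = 8*π.
  u² cross terms: 2·(2)·(4)·∫cos(5x)·sin(4x) dx = 16·(-8/9) = -128/9.
  So ∫_0^π u² dx = 2*π + 8*π − 128/9 = -128/9 + 10*π.
  (u')² squared terms: (-10)²·∫sin(5x)² dx = 100·π/2 = 50*π;  (16)²·∫cos(4x)² dx = 256·π/2 = 128*π.
  (u')² cross terms: 2·(-10)·(16)·∫sin(5x)·cos(4x) dx = -320·(10/9) = -3200/9.
  So ∫_0^π (u')² dx = 50*π + 128*π − 3200/9 = -3200/9 + 178*π.
||u||_{H^1}^2 = (-128/9 + 10*π) + (-3200/9 + 178*π) = -3328/9 + 188*π.


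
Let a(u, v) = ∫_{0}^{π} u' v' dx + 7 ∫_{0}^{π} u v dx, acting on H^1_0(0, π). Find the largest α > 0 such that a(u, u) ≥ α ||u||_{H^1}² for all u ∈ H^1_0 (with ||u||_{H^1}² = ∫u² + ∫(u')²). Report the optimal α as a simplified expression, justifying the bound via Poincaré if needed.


α = 1

Coercivity of a(·,·) on H^1_0(0, π) means a(u, u) ≥ α ||u||_{H^1}² for every u ∈ H^1_0.
The interval has length L = π, and Poincaré/coercivity depend only on L. Here a(u, u) = ∫(u')² + (7)·∫u².
Here c = 7 ≥ 1, so a(u,u) = ∫(u')² + c∫u² ≥ ∫(u')² + ∫u² = ||u||_{H^1}², i.e. α = 1 works. No larger α is possible: a(u,u) ≥ α||u||_{H^1}² means (1−α)∫(u')² ≥ (α−c)∫u², and for the modes u_n = sin(nπ(x−x₀)/L) (x₀ the left endpoint) one has ∫u_n²/∫(u_n')² = (L/(nπ))² → 0, so a(u_n,u_n)/||u_n||_{H^1}² → 1. Hence the optimal constant is α = 1.
Therefore α = 1.


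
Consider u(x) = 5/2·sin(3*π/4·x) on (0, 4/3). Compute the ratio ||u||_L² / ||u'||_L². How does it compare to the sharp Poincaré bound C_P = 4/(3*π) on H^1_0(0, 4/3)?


||u||_L² / ||u'||_L² = 4/(3*π) = C_P.

u(x) = 5/2·sin(3*π/4·x), so u'(x) = 15*π*cos(3*π*x/4)/8.
Writing u(x) = A·sin(kπx/L) with A = 5/2 and k = 1, use ∫_0^L sin²(kπx/L) dx = L/2 and ∫_0^L cos²(kπx/L) dx = L/2.
u² = 25/4·sin²(3*π/4·x) and (u')² = 225*π^2/64·cos²(3*π/4·x), and each of sin², cos² integrates to L/2 = 2/3 over (0, 4/3).
∫_0^4/3 u² dx = 25/6, so ||u||_L² = 5*sqrt(6)/6.
∫_0^4/3 (u')² dx = 75*π^2/32, so ||u'||_L² = 5*sqrt(6)*π/8.
Ratio ||u||_L² / ||u'||_L² = 4/(3*π).
Sharp Poincaré constant on H^1_0(0, 4/3) is C_P = L/π = 4/(3*π), achieved by sin(3*π/4·x).
This is the k = 1 eigenfunction (up to amplitude), so the ratio equals the sharp Poincaré constant exactly.


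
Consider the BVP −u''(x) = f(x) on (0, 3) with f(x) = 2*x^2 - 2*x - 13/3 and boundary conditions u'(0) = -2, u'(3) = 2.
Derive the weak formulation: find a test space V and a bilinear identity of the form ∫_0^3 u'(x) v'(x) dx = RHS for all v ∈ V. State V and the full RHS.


V = H^1(0, 3) (v unrestricted at boundary; u is determined up to an additive constant); weak form: ∫_0^3 u'v' dx = ∫_0^3 (2*x^2 - 2*x - 13/3) v dx + 2·v(3) + 2·v(0) for all v ∈ V.

Multiply both sides by a test function v and integrate from 0 to 3:
  ∫_0^3 −u''(x) v(x) dx = ∫_0^3 f(x) v(x) dx.
Integrate the LHS by parts once:
  ∫_0^3 −u'' v dx = −[u'(x) v(x)]_0^3 + ∫_0^3 u'(x) v'(x) dx.
Thus ∫_0^3 u'(x) v'(x) dx = ∫_0^3 f(x) v(x) dx + [u'(x) v(x)]_0^3.
Choose V so that boundary terms are either known or forced to vanish.
u has inhomogeneous Neumann u'(0) = -2, u'(3) = 2. [u' v]_0^3 = (2)·v(3) − (-2)·v(0) = 2·v(3) + 2·v(0). Take V = H^1(0, 3); boundary term becomes part of RHS.
Weak formulation: find u (satisfying any essential BC) such that ∫_0^3 u'(x) v'(x) dx = ∫_0^3 f v dx + 2·v(3) + 2·v(0) for all v ∈ V (Neumann data are natural BCs: they enter the RHS as boundary terms).
Substituting f(x) = 2*x^2 - 2*x - 13/3, the right-hand side is ∫_0^3 (2*x^2 - 2*x - 13/3) v dx + 2·v(3) + 2·v(0).
Compatibility check (pure Neumann): taking v ≡ 1 ∈ V gives 0 = ∫_0^3 f dx + (2) − (-2), i.e. ∫_0^3 f dx must equal u'(0) − u'(3) = -4. Indeed ∫_0^3 (2*x^2 - 2*x - 13/3) dx = -4, so the data are compatible. The solution is then unique only up to an additive constant (fix it e.g. by requiring ∫_0^3 u dx = 0).


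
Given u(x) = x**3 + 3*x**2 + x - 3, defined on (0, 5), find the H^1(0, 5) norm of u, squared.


||u||_{H^1}^2 = 967625/21

The H^1 norm (squared) on an interval (0, L) is
  ||u||_{H^1}^2 = ∫_0^L u(x)^2 dx + ∫_0^L u'(x)^2 dx.
Compute u'(x) = 3*x**2 + 6*x + 1.
Then u(x)^2 = x**6 + 6*x**5 + 11*x**4 - 17*x**2 - 6*x + 9 and u'(x)^2 = 9*x**4 + 36*x**3 + 42*x**2 + 12*x + 1.
Integrate each monomial from 0 to 5 using ∫_0^5 c·x^n dx = c·5^(n+1)/(n+1):
  ∫_0^5 u(x)^2 dx = ∫_0^5 (x^6 + 6*x^5 + 11*x^4 - 17*x^2 - 6*x + 9) dx. Term by term:
    ∫_0^5 x^6 dx = 78125/7;  ∫_0^5 6*x^5 dx = 15625;  ∫_0^5 11*x^4 dx = 6875;
    ∫_0^5 -17*x^2 dx = -2125/3;  ∫_0^5 -6*x dx = -75;  ∫_0^5 9 dx = 45.
  Sum: 78125/7 + 15625 + 6875 − 2125/3 − 75 + 45 = 691370/21.
  ∫_0^5 u'(x)^2 dx = ∫_0^5 (9*x^4 + 36*x^3 + 42*x^2 + 12*x + 1) dx. Term by term:
    ∫_0^5 9*x^4 dx = 5625;  ∫_0^5 36*x^3 dx = 5625;  ∫_0^5 42*x^2 dx = 1750;
    ∫_0^5 12*x dx = 150;  ∫_0^5 1 dx = 5.
  Sum: 5625 + 5625 + 1750 + 150 + 5 = 13155.
Adding: ||u||_{H^1}^2 = 691370/21 + 13155 = 967625/21.


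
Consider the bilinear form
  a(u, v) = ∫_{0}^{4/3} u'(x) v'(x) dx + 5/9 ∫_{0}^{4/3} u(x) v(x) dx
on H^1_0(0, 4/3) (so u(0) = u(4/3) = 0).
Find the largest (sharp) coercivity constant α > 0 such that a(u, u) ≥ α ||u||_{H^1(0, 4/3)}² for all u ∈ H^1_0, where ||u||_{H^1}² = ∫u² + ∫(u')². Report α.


α = (80 + 81*π^2)/(9*(16 + 9*π^2))

Coercivity of a(·,·) on H^1_0(0, 4/3) means a(u, u) ≥ α ||u||_{H^1}² for every u ∈ H^1_0.
The interval has length L = 4/3, and Poincaré/coercivity depend only on L. Here a(u, u) = ∫(u')² + (5/9)·∫u².
Here 0 < c = 5/9 < 1. The condition a(u,u) ≥ α||u||_{H^1}² reads (1−α)∫(u')² ≥ (α−c)∫u². Any admissible α is ≤ 1 (rapidly oscillating u have ∫u²/∫(u')² → 0), and α = 1 would force 0 ≥ (1−c)∫u², impossible since c < 1; so 1−α > 0. By the sharp Poincaré inequality on H^1_0 of an interval of length L, ∫(u')² ≥ (π/L)²∫u² with equality for the first sine mode sin(π(x−x₀)/L) (x₀ the left endpoint), so the inequality holds for all u iff (1−α)(π/L)² ≥ α − c, i.e. α ≤ ((π/L)² + c)/((π/L)² + 1) = (1 + c(L/π)²)/(1 + (L/π)²). With (π/L)² = 9*π^2/16 and c = 5/9, the largest admissible constant is α = ((π/L)² + c)/((π/L)² + 1).
Simplifying, α = (80 + 81*π^2)/(9*(16 + 9*π^2)).


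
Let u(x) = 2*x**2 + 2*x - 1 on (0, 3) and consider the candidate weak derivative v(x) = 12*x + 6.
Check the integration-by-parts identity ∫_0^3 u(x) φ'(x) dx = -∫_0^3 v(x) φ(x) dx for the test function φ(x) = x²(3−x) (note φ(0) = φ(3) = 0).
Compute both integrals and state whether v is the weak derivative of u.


LHS = -621/10, RHS = -1863/10. No, v is not the weak derivative of u.

u(x) = 2*x**2 + 2*x - 1, classical derivative u'(x) = 4*x + 2.
φ(x) = x²(3−x), so φ'(x) = 3*x*(2 - x).
Note φ(0) = φ(3) = 0, so the boundary term u·φ vanishes.
LHS = ∫_0^3 u(x) φ'(x) dx = ∫_0^3 (-6*x^4 + 6*x^3 + 15*x^2 - 6*x) dx. Term by term:
  ∫_0^3 -6*x^4 dx = -1458/5;  ∫_0^3 6*x^3 dx = 243/2;  ∫_0^3 15*x^2 dx = 135;
  ∫_0^3 -6*x dx = -27.
Sum: -1458/5 + 243/2 + 135 − 27 = -621/10.
So LHS = -621/10.
∫_0^3 v(x) φ(x) dx = ∫_0^3 (-12*x^4 + 30*x^3 + 18*x^2) dx. Term by term:
  ∫_0^3 -12*x^4 dx = -2916/5;  ∫_0^3 30*x^3 dx = 1215/2;  ∫_0^3 18*x^2 dx = 162.
Sum: -2916/5 + 1215/2 + 162 = 1863/10.
So RHS = -∫_0^3 v(x) φ(x) dx = -1863/10.
LHS − RHS = 621/5 ≠ 0, so the identity fails.
(For a valid weak derivative the identity must hold for EVERY test function, in particular this one. The failure shows v is NOT the weak derivative of u.)
Correct weak derivative would be u'(x) = 4*x + 2.


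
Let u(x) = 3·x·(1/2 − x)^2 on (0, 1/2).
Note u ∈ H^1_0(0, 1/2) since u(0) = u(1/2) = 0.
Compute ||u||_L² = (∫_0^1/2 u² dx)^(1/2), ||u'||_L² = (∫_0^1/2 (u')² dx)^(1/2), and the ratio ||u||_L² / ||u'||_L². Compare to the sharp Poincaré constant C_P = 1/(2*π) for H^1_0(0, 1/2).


||u||_L² / ||u'||_L² = sqrt(14)/28 < C_P = 1/(2*π).

u(x) = 3·x·(1/2 − x)^2, so u'(x) = 9*x^2 - 6*x + 3/4.
u(x) = 3·x·(1/2 − x)^2 vanishes at x = 0 and x = 1/2, so u ∈ H^1_0(0, 1/2). Differentiate via the product rule and integrate the resulting polynomials term by term.
  ∫_0^1/2 u² dx = ∫_0^1/2 (9*x^6 - 18*x^5 + 27*x^4/2 - 9*x^3/2 + 9*x^2/16) dx. Term by term:
    ∫_0^1/2 9*x^6 dx = 9/896;  ∫_0^1/2 -18*x^5 dx = -3/64;  ∫_0^1/2 27*x^4/2 dx = 27/320;
    ∫_0^1/2 -9*x^3/2 dx = -9/128;  ∫_0^1/2 9*x^2/16 dx = 3/128.
  Sum: 9/896 − 3/64 + 27/320 − 9/128 + 3/128 = 3/4480.
  ∫_0^1/2 (u')² dx = ∫_0^1/2 (81*x^4 - 108*x^3 + 99*x^2/2 - 9*x + 9/16) dx. Term by term:
    ∫_0^1/2 81*x^4 dx = 81/160;  ∫_0^1/2 -108*x^3 dx = -27/16;  ∫_0^1/2 99*x^2/2 dx = 33/16;
    ∫_0^1/2 -9*x dx = -9/8;  ∫_0^1/2 9/16 dx = 9/32.
  Sum: 81/160 − 27/16 + 33/16 − 9/8 + 9/32 = 3/80.
∫_0^1/2 u² dx = 3/4480, so ||u||_L² = sqrt(210)/560.
∫_0^1/2 (u')² dx = 3/80, so ||u'||_L² = sqrt(15)/20.
Ratio ||u||_L² / ||u'||_L² = sqrt(14)/28.
Sharp Poincaré constant on H^1_0(0, 1/2) is C_P = L/π = 1/(2*π), achieved by sin(2*π·x).
A polynomial bump cannot attain the sharp Poincaré constant (only the first sine eigenfunction does), so the ratio is strictly less than C_P, consistent with ||u||_L² ≤ C_P ||u'||_L².


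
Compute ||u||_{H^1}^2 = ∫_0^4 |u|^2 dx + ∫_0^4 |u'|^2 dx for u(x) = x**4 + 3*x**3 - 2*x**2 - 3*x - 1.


||u||_{H^1}^2 = 7426808/45

The H^1 norm (squared) on an interval (0, L) is
  ||u||_{H^1}^2 = ∫_0^L u(x)^2 dx + ∫_0^L u'(x)^2 dx.
Compute u'(x) = 4*x**3 + 9*x**2 - 4*x - 3.
Then u(x)^2 = x**8 + 6*x**7 + 5*x**6 - 18*x**5 - 16*x**4 + 6*x**3 + 13*x**2 + 6*x + 1 and u'(x)^2 = 16*x**6 + 72*x**5 + 49*x**4 - 96*x**3 - 38*x**2 + 24*x + 9.
Integrate each monomial from 0 to 4 using ∫_0^4 c·x^n dx = c·4^(n+1)/(n+1):
  ∫_0^4 u(x)^2 dx = ∫_0^4 (x^8 + 6*x^7 + 5*x^6 - 18*x^5 - 16*x^4 + 6*x^3 + 13*x^2 + 6*x + 1) dx. Term by term:
    ∫_0^4 x^8 dx = 262144/9;  ∫_0^4 6*x^7 dx = 49152;  ∫_0^4 5*x^6 dx = 81920/7;
    ∫_0^4 -18*x^5 dx = -12288;  ∫_0^4 -16*x^4 dx = -16384/5;  ∫_0^4 6*x^3 dx = 384;
    ∫_0^4 13*x^2 dx = 832/3;  ∫_0^4 6*x dx = 48;  ∫_0^4 1 dx = 4.
  Sum: 262144/9 + 49152 + 81920/7 − 12288 − 16384/5 + 384 + 832/3 + 48 + 4 = 23666108/315.
  ∫_0^4 u'(x)^2 dx = ∫_0^4 (16*x^6 + 72*x^5 + 49*x^4 - 96*x^3 - 38*x^2 + 24*x + 9) dx. Term by term:
    ∫_0^4 16*x^6 dx = 262144/7;  ∫_0^4 72*x^5 dx = 49152;  ∫_0^4 49*x^4 dx = 50176/5;
    ∫_0^4 -96*x^3 dx = -6144;  ∫_0^4 -38*x^2 dx = -2432/3;  ∫_0^4 24*x dx = 192;
    ∫_0^4 9 dx = 36.
  Sum: 262144/7 + 49152 + 50176/5 − 6144 − 2432/3 + 192 + 36 = 9440516/105.
Adding: ||u||_{H^1}^2 = 23666108/315 + 9440516/105 = 7426808/45.


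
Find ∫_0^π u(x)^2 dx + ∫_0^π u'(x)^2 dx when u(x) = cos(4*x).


||u||_{H^1(0,π)}^2 = 17*π/2

u'(x) = -4*sin(4*x).
Expand u² and (u')² and integrate term by term on (0, π), using: for integers n ≥ 1, ∫_0^π sin²(nx) dx = ∫_0^π cos²(nx) dx = π/2; for n ≠ n', ∫_0^π sin(nx)sin(n'x) dx = ∫_0^π cos(nx)cos(n'x) dx = 0; and by product-to-sum, ∫_0^π sin(nx)cos(n'x) dx = ½∫_0^π [sin((n+n')x) + sin((n−n')x)] dx, which is 0 when n+n' is even and 2n/(n²−n'²) when n+n' is odd (it need not vanish on (0, π)).
  u² squared terms: (1)²·∫cos(4x)² dx = 1·π/2 = π/2.
  So ∫_0^π u² dx = π/2.
  (u')² squared terms: (-4)²·∫sin(4x)² dx = 16·π/2 = 8*π.
  So ∫_0^π (u')² dx = 8*π.
||u||_{H^1}^2 = (π/2) + (8*π) = 17*π/2.


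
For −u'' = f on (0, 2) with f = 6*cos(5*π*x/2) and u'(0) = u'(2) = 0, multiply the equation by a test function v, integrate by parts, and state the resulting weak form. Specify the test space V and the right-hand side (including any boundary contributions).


V = H^1(0, 2) (no boundary constraint on v; u is determined up to an additive constant); weak form: ∫_0^2 u'v' dx = ∫_0^2 (6*cos(5*π*x/2)) v dx for all v ∈ V.

Multiply both sides by a test function v and integrate from 0 to 2:
  ∫_0^2 −u''(x) v(x) dx = ∫_0^2 f(x) v(x) dx.
Integrate the LHS by parts once:
  ∫_0^2 −u'' v dx = −[u'(x) v(x)]_0^2 + ∫_0^2 u'(x) v'(x) dx.
Thus ∫_0^2 u'(x) v'(x) dx = ∫_0^2 f(x) v(x) dx + [u'(x) v(x)]_0^2.
Choose V so that boundary terms are either known or forced to vanish.
u has homogeneous Neumann: u'(0) = u'(2) = 0. So [u' v]_0^2 = 0·v(2) − 0·v(0) = 0 for any v; take V = H^1(0, 2).
Weak formulation: find u (satisfying any essential BC) such that ∫_0^2 u'(x) v'(x) dx = ∫_0^2 f v dx for all v ∈ V (homogeneous Neumann, so boundary terms vanish).
Substituting f(x) = 6*cos(5*π*x/2), the right-hand side is ∫_0^2 (6*cos(5*π*x/2)) v dx.
Compatibility check (pure Neumann): taking v ≡ 1 ∈ V gives 0 = ∫_0^2 f dx + (0) − (0), i.e. ∫_0^2 f dx must equal u'(0) − u'(2) = 0. Indeed ∫_0^2 (6*cos(5*π*x/2)) dx = 0, so the data are compatible. The solution is then unique only up to an additive constant (fix it e.g. by requiring ∫_0^2 u dx = 0).


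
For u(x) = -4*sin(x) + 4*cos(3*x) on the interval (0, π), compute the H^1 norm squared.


||u||_{H^1(0,π)}^2 = 96*π

u'(x) = -12*sin(3*x) - 4*cos(x).
Expand u² and (u')² and integrate term by term on (0, π), using: for integers n ≥ 1, ∫_0^π sin²(nx) dx = ∫_0^π cos²(nx) dx = π/2; for n ≠ n', ∫_0^π sin(nx)sin(n'x) dx = ∫_0^π cos(nx)cos(n'x) dx = 0; and by product-to-sum, ∫_0^π sin(nx)cos(n'x) dx = ½∫_0^π [sin((n+n')x) + sin((n−n')x)] dx, which is 0 when n+n' is even and 2n/(n²−n'²) when n+n' is odd (it need not vanish on (0, π)).
  u² squared terms: (-4)²·∫sin(x)² dx = 16·π/2 = 8*π;  (4)²·∫cos(3x)² dx = 16·π/2 = 8*π.
  u² cross terms: 2·(-4)·(4)·∫sin(x)·cos(3x) dx = -32·(0) = 0.
  So ∫_0^π u² dx = 8*π + 8*π + 0 = 16*π.
  (u')² squared terms: (-12)²·∫sin(3x)² dx = 144·π/2 = 72*π;  (-4)²·∫cos(x)² dx = 16·π/2 = 8*π.
  (u')² cross terms: 2·(-12)·(-4)·∫sin(3x)·cos(x) dx = 96·(0) = 0.
  So ∫_0^π (u')² dx = 72*π + 8*π + 0 = 80*π.
||u||_{H^1}^2 = (16*π) + (80*π) = 96*π.


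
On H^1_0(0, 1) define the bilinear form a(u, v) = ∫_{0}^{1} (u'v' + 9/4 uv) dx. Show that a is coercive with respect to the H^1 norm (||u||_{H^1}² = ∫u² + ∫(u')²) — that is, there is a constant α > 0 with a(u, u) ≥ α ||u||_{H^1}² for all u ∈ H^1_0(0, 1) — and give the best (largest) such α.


α = 1

Coercivity of a(·,·) on H^1_0(0, 1) means a(u, u) ≥ α ||u||_{H^1}² for every u ∈ H^1_0.
The interval has length L = 1, and Poincaré/coercivity depend only on L. Here a(u, u) = ∫(u')² + (9/4)·∫u².
Here c = 9/4 ≥ 1, so a(u,u) = ∫(u')² + c∫u² ≥ ∫(u')² + ∫u² = ||u||_{H^1}², i.e. α = 1 works. No larger α is possible: a(u,u) ≥ α||u||_{H^1}² means (1−α)∫(u')² ≥ (α−c)∫u², and for the modes u_n = sin(nπ(x−x₀)/L) (x₀ the left endpoint) one has ∫u_n²/∫(u_n')² = (L/(nπ))² → 0, so a(u_n,u_n)/||u_n||_{H^1}² → 1. Hence the optimal constant is α = 1.
Therefore α = 1.


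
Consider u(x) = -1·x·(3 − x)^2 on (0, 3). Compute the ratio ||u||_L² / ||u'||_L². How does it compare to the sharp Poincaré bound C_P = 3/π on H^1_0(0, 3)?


||u||_L² / ||u'||_L² = 3*sqrt(14)/14 < C_P = 3/π.

u(x) = -1·x·(3 − x)^2, so u'(x) = 3*(1 - x)*(x - 3).
u(x) = -1·x·(3 − x)^2 vanishes at x = 0 and x = 3, so u ∈ H^1_0(0, 3). Differentiate via the product rule and integrate the resulting polynomials term by term.
  ∫_0^3 u² dx = ∫_0^3 (x^6 - 12*x^5 + 54*x^4 - 108*x^3 + 81*x^2) dx. Term by term:
    ∫_0^3 x^6 dx = 2187/7;  ∫_0^3 -12*x^5 dx = -1458;  ∫_0^3 54*x^4 dx = 13122/5;
    ∫_0^3 -108*x^3 dx = -2187;  ∫_0^3 81*x^2 dx = 729.
  Sum: 2187/7 − 1458 + 13122/5 − 2187 + 729 = 729/35.
  ∫_0^3 (u')² dx = ∫_0^3 (9*x^4 - 72*x^3 + 198*x^2 - 216*x + 81) dx. Term by term:
    ∫_0^3 9*x^4 dx = 2187/5;  ∫_0^3 -72*x^3 dx = -1458;  ∫_0^3 198*x^2 dx = 1782;
    ∫_0^3 -216*x dx = -972;  ∫_0^3 81 dx = 243.
  Sum: 2187/5 − 1458 + 1782 − 972 + 243 = 162/5.
∫_0^3 u² dx = 729/35, so ||u||_L² = 27*sqrt(35)/35.
∫_0^3 (u')² dx = 162/5, so ||u'||_L² = 9*sqrt(10)/5.
Ratio ||u||_L² / ||u'||_L² = 3*sqrt(14)/14.
Sharp Poincaré constant on H^1_0(0, 3) is C_P = L/π = 3/π, achieved by sin(π/3·x).
A polynomial bump cannot attain the sharp Poincaré constant (only the first sine eigenfunction does), so the ratio is strictly less than C_P, consistent with ||u||_L² ≤ C_P ||u'||_L².


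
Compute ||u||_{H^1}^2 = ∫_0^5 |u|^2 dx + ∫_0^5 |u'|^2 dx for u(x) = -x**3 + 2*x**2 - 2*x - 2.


||u||_{H^1}^2 = 166615/21

The H^1 norm (squared) on an interval (0, L) is
  ||u||_{H^1}^2 = ∫_0^L u(x)^2 dx + ∫_0^L u'(x)^2 dx.
Compute u'(x) = -3*x**2 + 4*x - 2.
Then u(x)^2 = x**6 - 4*x**5 + 8*x**4 - 4*x**3 - 4*x**2 + 8*x + 4 and u'(x)^2 = 9*x**4 - 24*x**3 + 28*x**2 - 16*x + 4.
Integrate each monomial from 0 to 5 using ∫_0^5 c·x^n dx = c·5^(n+1)/(n+1):
  ∫_0^5 u(x)^2 dx = ∫_0^5 (x^6 - 4*x^5 + 8*x^4 - 4*x^3 - 4*x^2 + 8*x + 4) dx. Term by term:
    ∫_0^5 x^6 dx = 78125/7;  ∫_0^5 -4*x^5 dx = -31250/3;  ∫_0^5 8*x^4 dx = 5000;
    ∫_0^5 -4*x^3 dx = -625;  ∫_0^5 -4*x^2 dx = -500/3;  ∫_0^5 8*x dx = 100;
    ∫_0^5 4 dx = 20.
  Sum: 78125/7 − 31250/3 + 5000 − 625 − 500/3 + 100 + 20 = 106520/21.
  ∫_0^5 u'(x)^2 dx = ∫_0^5 (9*x^4 - 24*x^3 + 28*x^2 - 16*x + 4) dx. Term by term:
    ∫_0^5 9*x^4 dx = 5625;  ∫_0^5 -24*x^3 dx = -3750;  ∫_0^5 28*x^2 dx = 3500/3;
    ∫_0^5 -16*x dx = -200;  ∫_0^5 4 dx = 20.
  Sum: 5625 − 3750 + 3500/3 − 200 + 20 = 8585/3.
Adding: ||u||_{H^1}^2 = 106520/21 + 8585/3 = 166615/21.


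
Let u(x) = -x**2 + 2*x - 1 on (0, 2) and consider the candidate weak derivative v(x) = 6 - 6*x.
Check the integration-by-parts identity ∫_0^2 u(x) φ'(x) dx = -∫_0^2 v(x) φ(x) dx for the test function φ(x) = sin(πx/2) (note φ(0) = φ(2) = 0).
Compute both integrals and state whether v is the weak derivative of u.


LHS = 0, RHS = 0. No, v is not the weak derivative of u.

u(x) = -x**2 + 2*x - 1, classical derivative u'(x) = 2 - 2*x.
φ(x) = sin(πx/2), so φ'(x) = π*cos(π*x/2)/2.
Note φ(0) = φ(2) = 0, so the boundary term u·φ vanishes.
LHS = ∫_0^2 u(x) φ'(x) dx = ∫_0^2 (-π*x^2*cos(π*x/2)/2 + π*x*cos(π*x/2) - π*cos(π*x/2)/2) dx. Term by term:
  ∫_0^2 -π*cos(π*x/2)/2 dx = 0;  ∫_0^2 π*x*cos(π*x/2) dx = -8/π;  ∫_0^2 -π*x^2*cos(π*x/2)/2 dx = 8/π.
Sum: 0 − 8/π + 8/π = 0.
So LHS = 0.
∫_0^2 v(x) φ(x) dx = ∫_0^2 (-6*x*sin(π*x/2) + 6*sin(π*x/2)) dx. Term by term:
  ∫_0^2 6*sin(π*x/2) dx = 24/π;  ∫_0^2 -6*x*sin(π*x/2) dx = -24/π.
Sum: 24/π − 24/π = 0.
So RHS = -∫_0^2 v(x) φ(x) dx = 0.
LHS = RHS, so the identity holds for this particular φ. But this is necessary, not sufficient: a weak derivative must satisfy the identity for EVERY test function in C_c^∞(0, 2).
Here u is smooth, so its weak derivative equals its classical derivative u'(x) = 2 - 2*x. Since v(x) = 6 - 6*x ≠ u'(x), v is NOT the weak derivative of u — the agreement for this single φ is a coincidence (the difference v − u' happens to be L²-orthogonal to this φ).


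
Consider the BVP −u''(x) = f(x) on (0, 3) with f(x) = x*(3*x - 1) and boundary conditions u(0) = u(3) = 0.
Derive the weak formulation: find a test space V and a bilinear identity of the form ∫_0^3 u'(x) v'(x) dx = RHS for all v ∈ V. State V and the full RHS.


V = H^1_0(0, 3) (so v(0) = v(3) = 0); weak form: ∫_0^3 u'v' dx = ∫_0^3 (x*(3*x - 1)) v dx for all v ∈ V.

Multiply both sides by a test function v and integrate from 0 to 3:
  ∫_0^3 −u''(x) v(x) dx = ∫_0^3 f(x) v(x) dx.
Integrate the LHS by parts once:
  ∫_0^3 −u'' v dx = −[u'(x) v(x)]_0^3 + ∫_0^3 u'(x) v'(x) dx.
Thus ∫_0^3 u'(x) v'(x) dx = ∫_0^3 f(x) v(x) dx + [u'(x) v(x)]_0^3.
Choose V so that boundary terms are either known or forced to vanish.
u is Dirichlet: u(0) = u(3) = 0. Let V = H^1_0(0, 3); then v(0) = v(3) = 0, and [u' v]_0^3 = 0.
Weak formulation: find u (satisfying any essential BC) such that ∫_0^3 u'(x) v'(x) dx = ∫_0^3 f v dx for all v ∈ V.
Substituting f(x) = x*(3*x - 1), the right-hand side is ∫_0^3 (x*(3*x - 1)) v dx.


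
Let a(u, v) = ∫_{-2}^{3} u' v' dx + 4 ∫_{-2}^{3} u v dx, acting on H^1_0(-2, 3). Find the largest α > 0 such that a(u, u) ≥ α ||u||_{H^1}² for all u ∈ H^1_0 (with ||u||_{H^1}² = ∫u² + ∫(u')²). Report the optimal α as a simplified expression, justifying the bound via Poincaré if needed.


α = 1

Coercivity of a(·,·) on H^1_0(-2, 3) means a(u, u) ≥ α ||u||_{H^1}² for every u ∈ H^1_0.
The interval has length L = 5, and Poincaré/coercivity depend only on L. Here a(u, u) = ∫(u')² + (4)·∫u².
Here c = 4 ≥ 1, so a(u,u) = ∫(u')² + c∫u² ≥ ∫(u')² + ∫u² = ||u||_{H^1}², i.e. α = 1 works. No larger α is possible: a(u,u) ≥ α||u||_{H^1}² means (1−α)∫(u')² ≥ (α−c)∫u², and for the modes u_n = sin(nπ(x−x₀)/L) (x₀ the left endpoint) one has ∫u_n²/∫(u_n')² = (L/(nπ))² → 0, so a(u_n,u_n)/||u_n||_{H^1}² → 1. Hence the optimal constant is α = 1.
Therefore α = 1.


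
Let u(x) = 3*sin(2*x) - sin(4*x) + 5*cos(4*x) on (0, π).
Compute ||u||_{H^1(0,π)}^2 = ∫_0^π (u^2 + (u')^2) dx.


||u||_{H^1(0,π)}^2 = 487*π/2

u'(x) = -20*sin(4*x) + 6*cos(2*x) - 4*cos(4*x).
Expand u² and (u')² and integrate term by term on (0, π), using: for integers n ≥ 1, ∫_0^π sin²(nx) dx = ∫_0^π cos²(nx) dx = π/2; for n ≠ n', ∫_0^π sin(nx)sin(n'x) dx = ∫_0^π cos(nx)cos(n'x) dx = 0; and by product-to-sum, ∫_0^π sin(nx)cos(n'x) dx = ½∫_0^π [sin((n+n')x) + sin((n−n')x)] dx, which is 0 when n+n' is even and 2n/(n²−n'²) when n+n' is odd (it need not vanish on (0, π)).
  u² squared terms: (-1)²·∫sin(4x)² dx = 1·π/2 = π/2;  (3)²·∫sin(2x)² dx = 9·π/2 = 9*π/2;  (5)²·∫cos(4x)² dx = 25·π/2 = 25*π/2.
  u² cross terms: 2·(-1)·(3)·∫sin(4x)·sin(2x) dx = -6·(0) = 0;  2·(-1)·(5)·∫sin(4x)·cos(4x) dx = -10·(0) = 0;  2·(3)·(5)·∫sin(2x)·cos(4x) dx = 30·(0) = 0.
  So ∫_0^π u² dx = π/2 + 9*π/2 + 25*π/2 + 0 + 0 + 0 = 35*π/2.
  (u')² squared terms: (-20)²·∫sin(4x)² dx = 400·π/2 = 200*π;  (-4)²·∫cos(4x)² dx = 16·π/2 = 8*π;  (6)²·∫cos(2x)² dx = 36·π/2 = 18*π.
  (u')² cross terms: 2·(-20)·(-4)·∫sin(4x)·cos(4x) dx = 160·(0) = 0;  2·(-20)·(6)·∫sin(4x)·cos(2x) dx = -240·(0) = 0;  2·(-4)·(6)·∫cos(4x)·cos(2x) dx = -48·(0) = 0.
  So ∫_0^π (u')² dx = 200*π + 8*π + 18*π + 0 + 0 + 0 = 226*π.
||u||_{H^1}^2 = (35*π/2) + (226*π) = 487*π/2.


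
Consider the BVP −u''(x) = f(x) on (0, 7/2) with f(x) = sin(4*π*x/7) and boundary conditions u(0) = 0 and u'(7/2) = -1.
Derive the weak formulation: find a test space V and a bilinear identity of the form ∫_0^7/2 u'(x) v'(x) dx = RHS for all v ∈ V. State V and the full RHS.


V = {v ∈ H^1(0, 7/2) : v(0) = 0} (test functions vanish at x = 0 where u is specified); weak form: ∫_0^7/2 u'v' dx = ∫_0^7/2 (sin(4*π*x/7)) v dx − v(7/2) for all v ∈ V.

Multiply both sides by a test function v and integrate from 0 to 7/2:
  ∫_0^7/2 −u''(x) v(x) dx = ∫_0^7/2 f(x) v(x) dx.
Integrate the LHS by parts once:
  ∫_0^7/2 −u'' v dx = −[u'(x) v(x)]_0^7/2 + ∫_0^7/2 u'(x) v'(x) dx.
Thus ∫_0^7/2 u'(x) v'(x) dx = ∫_0^7/2 f(x) v(x) dx + [u'(x) v(x)]_0^7/2.
Choose V so that boundary terms are either known or forced to vanish.
Mixed BC: u(0) = 0 (Dirichlet) and u'(7/2) = -1 (Neumann). Define V = {v ∈ H^1(0, 7/2) : v(0) = 0}. Then [u' v]_0^7/2 = u'(7/2)·v(7/2) − u'(0)·0 = − v(7/2).
Weak formulation: find u (satisfying any essential BC) such that ∫_0^7/2 u'(x) v'(x) dx = ∫_0^7/2 f v dx − v(7/2) for all v ∈ V (Dirichlet at 0 absorbed into V; Neumann datum at x = 7/2 contributes the boundary term).
Substituting f(x) = sin(4*π*x/7), the right-hand side is ∫_0^7/2 (sin(4*π*x/7)) v dx − v(7/2).


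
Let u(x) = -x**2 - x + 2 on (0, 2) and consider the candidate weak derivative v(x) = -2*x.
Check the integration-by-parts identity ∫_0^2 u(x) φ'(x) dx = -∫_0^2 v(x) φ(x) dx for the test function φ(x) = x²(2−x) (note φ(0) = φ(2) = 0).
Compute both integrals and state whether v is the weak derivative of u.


LHS = 68/15, RHS = 16/5. No, v is not the weak derivative of u.

u(x) = -x**2 - x + 2, classical derivative u'(x) = -2*x - 1.
φ(x) = x²(2−x), so φ'(x) = x*(4 - 3*x).
Note φ(0) = φ(2) = 0, so the boundary term u·φ vanishes.
LHS = ∫_0^2 u(x) φ'(x) dx = ∫_0^2 (3*x^4 - x^3 - 10*x^2 + 8*x) dx. Term by term:
  ∫_0^2 3*x^4 dx = 96/5;  ∫_0^2 -x^3 dx = -4;  ∫_0^2 -10*x^2 dx = -80/3;
  ∫_0^2 8*x dx = 16.
Sum: 96/5 − 4 − 80/3 + 16 = 68/15.
So LHS = 68/15.
∫_0^2 v(x) φ(x) dx = ∫_0^2 (2*x^4 - 4*x^3) dx. Term by term:
  ∫_0^2 2*x^4 dx = 64/5;  ∫_0^2 -4*x^3 dx = -16.
Sum: 64/5 − 16 = -16/5.
So RHS = -∫_0^2 v(x) φ(x) dx = 16/5.
LHS − RHS = 4/3 ≠ 0, so the identity fails.
(For a valid weak derivative the identity must hold for EVERY test function, in particular this one. The failure shows v is NOT the weak derivative of u.)
Correct weak derivative would be u'(x) = -2*x - 1.


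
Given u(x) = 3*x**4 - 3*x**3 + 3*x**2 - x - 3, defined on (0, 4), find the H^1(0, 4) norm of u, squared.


||u||_{H^1}^2 = 40913528/105

The H^1 norm (squared) on an interval (0, L) is
  ||u||_{H^1}^2 = ∫_0^L u(x)^2 dx + ∫_0^L u'(x)^2 dx.
Compute u'(x) = 12*x**3 - 9*x**2 + 6*x - 1.
Then u(x)^2 = 9*x**8 - 18*x**7 + 27*x**6 - 24*x**5 - 3*x**4 + 12*x**3 - 17*x**2 + 6*x + 9 and u'(x)^2 = 144*x**6 - 216*x**5 + 225*x**4 - 132*x**3 + 54*x**2 - 12*x + 1.
Integrate each monomial from 0 to 4 using ∫_0^4 c·x^n dx = c·4^(n+1)/(n+1):
  ∫_0^4 u(x)^2 dx = ∫_0^4 (9*x^8 - 18*x^7 + 27*x^6 - 24*x^5 - 3*x^4 + 12*x^3 - 17*x^2 + 6*x + 9) dx. Term by term:
    ∫_0^4 9*x^8 dx = 262144;  ∫_0^4 -18*x^7 dx = -147456;  ∫_0^4 27*x^6 dx = 442368/7;
    ∫_0^4 -24*x^5 dx = -16384;  ∫_0^4 -3*x^4 dx = -3072/5;  ∫_0^4 12*x^3 dx = 768;
    ∫_0^4 -17*x^2 dx = -1088/3;  ∫_0^4 6*x dx = 48;  ∫_0^4 9 dx = 36.
  Sum: 262144 − 147456 + 442368/7 − 16384 − 3072/5 + 768 − 1088/3 + 48 + 36 = 16944308/105.
  ∫_0^4 u'(x)^2 dx = ∫_0^4 (144*x^6 - 216*x^5 + 225*x^4 - 132*x^3 + 54*x^2 - 12*x + 1) dx. Term by term:
    ∫_0^4 144*x^6 dx = 2359296/7;  ∫_0^4 -216*x^5 dx = -147456;  ∫_0^4 225*x^4 dx = 46080;
    ∫_0^4 -132*x^3 dx = -8448;  ∫_0^4 54*x^2 dx = 1152;  ∫_0^4 -12*x dx = -96;
    ∫_0^4 1 dx = 4.
  Sum: 2359296/7 − 147456 + 46080 − 8448 + 1152 − 96 + 4 = 1597948/7.
Adding: ||u||_{H^1}^2 = 16944308/105 + 1597948/7 = 40913528/105.


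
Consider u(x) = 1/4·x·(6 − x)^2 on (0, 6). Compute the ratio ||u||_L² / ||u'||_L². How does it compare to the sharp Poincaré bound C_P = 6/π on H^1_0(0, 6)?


||u||_L² / ||u'||_L² = 3*sqrt(14)/7 < C_P = 6/π.

u(x) = 1/4·x·(6 − x)^2, so u'(x) = 3*(x - 6)*(x - 2)/4.
u(x) = 1/4·x·(6 − x)^2 vanishes at x = 0 and x = 6, so u ∈ H^1_0(0, 6). Differentiate via the product rule and integrate the resulting polynomials term by term.
  ∫_0^6 u² dx = ∫_0^6 (x^6/16 - 3*x^5/2 + 27*x^4/2 - 54*x^3 + 81*x^2) dx. Term by term:
    ∫_0^6 x^6/16 dx = 17496/7;  ∫_0^6 -3*x^5/2 dx = -11664;  ∫_0^6 27*x^4/2 dx = 104976/5;
    ∫_0^6 -54*x^3 dx = -17496;  ∫_0^6 81*x^2 dx = 5832.
  Sum: 17496/7 − 11664 + 104976/5 − 17496 + 5832 = 5832/35.
  ∫_0^6 (u')² dx = ∫_0^6 (9*x^4/16 - 9*x^3 + 99*x^2/2 - 108*x + 81) dx. Term by term:
    ∫_0^6 9*x^4/16 dx = 4374/5;  ∫_0^6 -9*x^3 dx = -2916;  ∫_0^6 99*x^2/2 dx = 3564;
    ∫_0^6 -108*x dx = -1944;  ∫_0^6 81 dx = 486.
  Sum: 4374/5 − 2916 + 3564 − 1944 + 486 = 324/5.
∫_0^6 u² dx = 5832/35, so ||u||_L² = 54*sqrt(70)/35.
∫_0^6 (u')² dx = 324/5, so ||u'||_L² = 18*sqrt(5)/5.
Ratio ||u||_L² / ||u'||_L² = 3*sqrt(14)/7.
Sharp Poincaré constant on H^1_0(0, 6) is C_P = L/π = 6/π, achieved by sin(π/6·x).
A polynomial bump cannot attain the sharp Poincaré constant (only the first sine eigenfunction does), so the ratio is strictly less than C_P, consistent with ||u||_L² ≤ C_P ||u'||_L².


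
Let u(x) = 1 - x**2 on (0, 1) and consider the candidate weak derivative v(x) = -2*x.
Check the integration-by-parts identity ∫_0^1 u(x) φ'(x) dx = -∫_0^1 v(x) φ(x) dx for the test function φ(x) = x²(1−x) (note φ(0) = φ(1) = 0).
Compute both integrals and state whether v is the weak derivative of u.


LHS = 1/10, RHS = 1/10. Yes, v = u' weakly.

u(x) = 1 - x**2, classical derivative u'(x) = -2*x.
φ(x) = x²(1−x), so φ'(x) = x*(2 - 3*x).
Note φ(0) = φ(1) = 0, so the boundary term u·φ vanishes.
LHS = ∫_0^1 u(x) φ'(x) dx = ∫_0^1 (3*x^4 - 2*x^3 - 3*x^2 + 2*x) dx. Term by term:
  ∫_0^1 3*x^4 dx = 3/5;  ∫_0^1 -2*x^3 dx = -1/2;  ∫_0^1 -3*x^2 dx = -1;
  ∫_0^1 2*x dx = 1.
Sum: 3/5 − 1/2 − 1 + 1 = 1/10.
So LHS = 1/10.
∫_0^1 v(x) φ(x) dx = ∫_0^1 (2*x^4 - 2*x^3) dx. Term by term:
  ∫_0^1 2*x^4 dx = 2/5;  ∫_0^1 -2*x^3 dx = -1/2.
Sum: 2/5 − 1/2 = -1/10.
So RHS = -∫_0^1 v(x) φ(x) dx = 1/10.
LHS = RHS, so the identity holds for this test φ.
Moreover u is smooth here and v(x) = u'(x) = -2*x pointwise, so the identity holds for every test function. Hence v is the weak derivative of u.


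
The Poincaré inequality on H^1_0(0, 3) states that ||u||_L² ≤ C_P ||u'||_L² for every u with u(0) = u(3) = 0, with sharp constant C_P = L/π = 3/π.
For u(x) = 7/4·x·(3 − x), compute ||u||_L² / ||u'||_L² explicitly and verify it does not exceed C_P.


||u||_L² / ||u'||_L² = 3*sqrt(10)/10 < C_P = 3/π.

u(x) = 7/4·x·(3 − x), so u'(x) = 21/4 - 7*x/2.
u(x) = 7/4·x·(3 − x) vanishes at x = 0 and x = 3, so u ∈ H^1_0(0, 3). Differentiate via the product rule and integrate the resulting polynomials term by term.
  ∫_0^3 u² dx = ∫_0^3 (49*x^4/16 - 147*x^3/8 + 441*x^2/16) dx. Term by term:
    ∫_0^3 49*x^4/16 dx = 11907/80;  ∫_0^3 -147*x^3/8 dx = -11907/32;  ∫_0^3 441*x^2/16 dx = 3969/16.
  Sum: 11907/80 − 11907/32 + 3969/16 = 3969/160.
  ∫_0^3 (u')² dx = ∫_0^3 (49*x^2/4 - 147*x/4 + 441/16) dx. Term by term:
    ∫_0^3 49*x^2/4 dx = 441/4;  ∫_0^3 -147*x/4 dx = -1323/8;  ∫_0^3 441/16 dx = 1323/16.
  Sum: 441/4 − 1323/8 + 1323/16 = 441/16.
∫_0^3 u² dx = 3969/160, so ||u||_L² = 63*sqrt(10)/40.
∫_0^3 (u')² dx = 441/16, so ||u'||_L² = 21/4.
Ratio ||u||_L² / ||u'||_L² = 3*sqrt(10)/10.
Sharp Poincaré constant on H^1_0(0, 3) is C_P = L/π = 3/π, achieved by sin(π/3·x).
A polynomial bump cannot attain the sharp Poincaré constant (only the first sine eigenfunction does), so the ratio is strictly less than C_P, consistent with ||u||_L² ≤ C_P ||u'||_L².


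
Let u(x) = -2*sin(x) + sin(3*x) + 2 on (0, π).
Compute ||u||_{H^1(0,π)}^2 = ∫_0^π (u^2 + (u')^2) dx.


||u||_{H^1(0,π)}^2 = -40/3 + 13*π

u'(x) = -2*cos(x) + 3*cos(3*x).
Expand u² and (u')² and integrate term by term on (0, π), using: for integers n ≥ 1, ∫_0^π sin²(nx) dx = ∫_0^π cos²(nx) dx = π/2; for n ≠ n', ∫_0^π sin(nx)sin(n'x) dx = ∫_0^π cos(nx)cos(n'x) dx = 0; and by product-to-sum, ∫_0^π sin(nx)cos(n'x) dx = ½∫_0^π [sin((n+n')x) + sin((n−n')x)] dx, which is 0 when n+n' is even and 2n/(n²−n'²) when n+n' is odd (it need not vanish on (0, π)). For the constant mode: ∫_0^π 1 dx = π, ∫_0^π cos(nx) dx = 0, ∫_0^π sin(nx) dx = (1−(−1)^n)/n.
  u² squared terms: (2)²·∫1 dx = 4·π = 4*π;  (-2)²·∫sin(x)² dx = 4·π/2 = 2*π;  (1)²·∫sin(3x)² dx = 1·π/2 = π/2.
  u² cross terms: 2·(2)·(-2)·∫1·sin(x) dx = -8·(2) = -16;  2·(2)·(1)·∫1·sin(3x) dx = 4·(2/3) = 8/3;  2·(-2)·(1)·∫sin(x)·sin(3x) dx = -4·(0) = 0.
  So ∫_0^π u² dx = 4*π + 2*π + π/2 − 16 + 8/3 + 0 = -40/3 + 13*π/2.
  (u')² squared terms: (-2)²·∫cos(x)² dx = 4·π/2 = 2*π;  (3)²·∫cos(3x)² dx = 9·π/2 = 9*π/2.
  (u')² cross terms: 2·(-2)·(3)·∫cos(x)·cos(3x) dx = -12·(0) = 0.
  So ∫_0^π (u')² dx = 2*π + 9*π/2 + 0 = 13*π/2.
||u||_{H^1}^2 = (-40/3 + 13*π/2) + (13*π/2) = -40/3 + 13*π.
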